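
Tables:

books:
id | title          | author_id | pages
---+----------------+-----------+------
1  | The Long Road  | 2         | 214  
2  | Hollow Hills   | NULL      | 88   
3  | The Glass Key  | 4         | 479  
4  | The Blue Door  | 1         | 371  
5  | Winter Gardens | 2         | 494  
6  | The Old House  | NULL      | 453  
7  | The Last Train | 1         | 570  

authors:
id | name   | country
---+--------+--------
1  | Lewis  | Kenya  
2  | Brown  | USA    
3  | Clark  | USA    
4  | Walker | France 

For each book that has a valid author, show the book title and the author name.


INNER JOIN keeps only books rows whose author_id matches an id in authors. Walk through each book:
  - book 1 (The Long Road): author_id=2 -> matches Brown
  - book 2 (Hollow Hills): author_id=NULL, no match -> dropped
  - book 3 (The Glass Key): author_id=4 -> matches Walker
  - book 4 (The Blue Door): author_id=1 -> matches Lewis
  - book 5 (Winter Gardens): author_id=2 -> matches Brown
  - book 6 (The Old House): author_id=NULL, no match -> dropped
  - book 7 (The Last Train): author_id=1 -> matches Lewis
So 2 of 7 rows are dropped.

SQL:
SELECT a.title, b.name AS author
FROM books a
INNER JOIN authors b ON a.author_id = b.id

Result:
title          | author
---------------+-------
The Long Road  | Brown 
The Glass Key  | Walker
The Blue Door  | Lewis 
Winter Gardens | Brown 
The Last Train | Lewis 


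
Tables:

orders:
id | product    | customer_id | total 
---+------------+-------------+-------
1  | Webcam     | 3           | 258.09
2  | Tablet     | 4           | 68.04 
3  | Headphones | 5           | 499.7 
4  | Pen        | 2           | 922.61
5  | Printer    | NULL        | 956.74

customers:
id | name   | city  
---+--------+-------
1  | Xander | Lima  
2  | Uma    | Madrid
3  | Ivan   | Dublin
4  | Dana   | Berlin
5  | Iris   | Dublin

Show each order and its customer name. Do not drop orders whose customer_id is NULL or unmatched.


LEFT JOIN keeps every row from orders (the left table); where customer_id has no match in customers, the customer columns become NULL. Walk through each order:
  - order 1 (Webcam): customer_id=3 -> matches Ivan
  - order 2 (Tablet): customer_id=4 -> matches Dana
  - order 3 (Headphones): customer_id=5 -> matches Iris
  - order 4 (Pen): customer_id=2 -> matches Uma
  - order 5 (Printer): customer_id=NULL, no match -> kept with NULL
All 5 rows appear; 1 has NULL customer.

SQL:
SELECT a.product, b.name AS customer
FROM orders a
LEFT JOIN customers b ON a.customer_id = b.id

Result:
product    | customer
-----------+---------
Webcam     | Ivan    
Tablet     | Dana    
Headphones | Iris    
Pen        | Uma     
Printer    | NULL    


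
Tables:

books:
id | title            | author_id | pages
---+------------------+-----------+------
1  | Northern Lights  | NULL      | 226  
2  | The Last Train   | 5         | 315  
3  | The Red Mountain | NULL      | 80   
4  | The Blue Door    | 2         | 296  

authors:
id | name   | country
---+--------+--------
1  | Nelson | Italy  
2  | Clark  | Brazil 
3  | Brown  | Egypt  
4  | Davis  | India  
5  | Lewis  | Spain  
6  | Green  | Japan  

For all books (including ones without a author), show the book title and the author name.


LEFT JOIN keeps every row from books (the left table); where author_id has no match in authors, the author columns become NULL. Walk through each book:
  - book 1 (Northern Lights): author_id=NULL, no match -> kept with NULL
  - book 2 (The Last Train): author_id=5 -> matches Lewis
  - book 3 (The Red Mountain): author_id=NULL, no match -> kept with NULL
  - book 4 (The Blue Door): author_id=2 -> matches Clark
All 4 rows appear; 2 have NULL author.

SQL:
SELECT a.title, b.name AS author
FROM books a
LEFT JOIN authors b ON a.author_id = b.id

Result:
title            | author
-----------------+-------
Northern Lights  | NULL  
The Last Train   | Lewis 
The Red Mountain | NULL  
The Blue Door    | Clark 


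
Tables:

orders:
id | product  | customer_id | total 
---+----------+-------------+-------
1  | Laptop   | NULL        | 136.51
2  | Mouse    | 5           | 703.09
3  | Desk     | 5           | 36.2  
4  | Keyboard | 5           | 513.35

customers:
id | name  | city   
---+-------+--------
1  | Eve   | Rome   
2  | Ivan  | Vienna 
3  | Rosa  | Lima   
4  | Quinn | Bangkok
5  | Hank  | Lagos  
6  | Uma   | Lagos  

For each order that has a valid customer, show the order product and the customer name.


INNER JOIN keeps only orders rows whose customer_id matches an id in customers. Walk through each order:
  - order 1 (Laptop): customer_id=NULL, no match -> dropped
  - order 2 (Mouse): customer_id=5 -> matches Hank
  - order 3 (Desk): customer_id=5 -> matches Hank
  - order 4 (Keyboard): customer_id=5 -> matches Hank
So 1 of 4 rows is dropped.

SQL:
SELECT a.product, b.name AS customer
FROM orders a
INNER JOIN customers b ON a.customer_id = b.id

Result:
product  | customer
---------+---------
Mouse    | Hank    
Desk     | Hank    
Keyboard | Hank    


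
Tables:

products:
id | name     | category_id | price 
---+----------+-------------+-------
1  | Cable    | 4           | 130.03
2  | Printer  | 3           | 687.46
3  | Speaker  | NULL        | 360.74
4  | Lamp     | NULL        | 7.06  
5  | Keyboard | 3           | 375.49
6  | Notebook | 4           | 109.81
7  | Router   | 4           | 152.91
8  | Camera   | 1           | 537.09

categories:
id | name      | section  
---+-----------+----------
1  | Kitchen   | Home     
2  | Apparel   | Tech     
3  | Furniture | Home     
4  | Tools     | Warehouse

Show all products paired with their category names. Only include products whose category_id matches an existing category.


INNER JOIN keeps only products rows whose category_id matches an id in categories. Walk through each product:
  - product 1 (Cable): category_id=4 -> matches Tools
  - product 2 (Printer): category_id=3 -> matches Furniture
  - product 3 (Speaker): category_id=NULL, no match -> dropped
  - product 4 (Lamp): category_id=NULL, no match -> dropped
  - product 5 (Keyboard): category_id=3 -> matches Furniture
  - product 6 (Notebook): category_id=4 -> matches Tools
  - product 7 (Router): category_id=4 -> matches Tools
  - product 8 (Camera): category_id=1 -> matches Kitchen
So 2 of 8 rows are dropped.

SQL:
SELECT a.name, b.name AS category
FROM products a
INNER JOIN categories b ON a.category_id = b.id

Result:
name     | category 
---------+----------
Cable    | Tools    
Printer  | Furniture
Keyboard | Furniture
Notebook | Tools    
Router   | Tools    
Camera   | Kitchen  


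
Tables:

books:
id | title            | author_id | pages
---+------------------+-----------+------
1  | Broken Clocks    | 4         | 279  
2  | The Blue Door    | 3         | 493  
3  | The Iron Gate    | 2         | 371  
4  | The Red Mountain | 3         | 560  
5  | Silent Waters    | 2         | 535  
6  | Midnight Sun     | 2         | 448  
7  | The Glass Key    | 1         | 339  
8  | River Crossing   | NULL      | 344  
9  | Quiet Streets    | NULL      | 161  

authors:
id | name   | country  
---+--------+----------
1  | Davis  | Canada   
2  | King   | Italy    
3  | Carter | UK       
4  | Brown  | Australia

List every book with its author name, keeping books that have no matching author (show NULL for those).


LEFT JOIN keeps every row from books (the left table); where author_id has no match in authors, the author columns become NULL. Walk through each book:
  - book 1 (Broken Clocks): author_id=4 -> matches Brown
  - book 2 (The Blue Door): author_id=3 -> matches Carter
  - book 3 (The Iron Gate): author_id=2 -> matches King
  - book 4 (The Red Mountain): author_id=3 -> matches Carter
  - book 5 (Silent Waters): author_id=2 -> matches King
  - book 6 (Midnight Sun): author_id=2 -> matches King
  - book 7 (The Glass Key): author_id=1 -> matches Davis
  - book 8 (River Crossing): author_id=NULL, no match -> kept with NULL
  - book 9 (Quiet Streets): author_id=NULL, no match -> kept with NULL
All 9 rows appear; 2 have NULL author.

SQL:
SELECT a.title, b.name AS author
FROM books a
LEFT JOIN authors b ON a.author_id = b.id

Result:
title            | author
-----------------+-------
Broken Clocks    | Brown 
The Blue Door    | Carter
The Iron Gate    | King  
The Red Mountain | Carter
Silent Waters    | King  
Midnight Sun     | King  
The Glass Key    | Davis 
River Crossing   | NULL  
Quiet Streets    | NULL  


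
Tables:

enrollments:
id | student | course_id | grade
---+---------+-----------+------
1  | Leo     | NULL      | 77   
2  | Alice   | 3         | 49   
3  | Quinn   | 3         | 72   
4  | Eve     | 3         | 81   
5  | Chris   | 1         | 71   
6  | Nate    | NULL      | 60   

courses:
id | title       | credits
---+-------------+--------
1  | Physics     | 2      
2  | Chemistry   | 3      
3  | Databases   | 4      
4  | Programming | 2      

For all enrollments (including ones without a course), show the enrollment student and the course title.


LEFT JOIN keeps every row from enrollments (the left table); where course_id has no match in courses, the course columns become NULL. Walk through each enrollment:
  - enrollment 1 (Leo): course_id=NULL, no match -> kept with NULL
  - enrollment 2 (Alice): course_id=3 -> matches Databases
  - enrollment 3 (Quinn): course_id=3 -> matches Databases
  - enrollment 4 (Eve): course_id=3 -> matches Databases
  - enrollment 5 (Chris): course_id=1 -> matches Physics
  - enrollment 6 (Nate): course_id=NULL, no match -> kept with NULL
All 6 rows appear; 2 have NULL course.

SQL:
SELECT a.student, b.title AS course
FROM enrollments a
LEFT JOIN courses b ON a.course_id = b.id

Result:
student | course   
--------+----------
Leo     | NULL     
Alice   | Databases
Quinn   | Databases
Eve     | Databases
Chris   | Physics  
Nate    | NULL     


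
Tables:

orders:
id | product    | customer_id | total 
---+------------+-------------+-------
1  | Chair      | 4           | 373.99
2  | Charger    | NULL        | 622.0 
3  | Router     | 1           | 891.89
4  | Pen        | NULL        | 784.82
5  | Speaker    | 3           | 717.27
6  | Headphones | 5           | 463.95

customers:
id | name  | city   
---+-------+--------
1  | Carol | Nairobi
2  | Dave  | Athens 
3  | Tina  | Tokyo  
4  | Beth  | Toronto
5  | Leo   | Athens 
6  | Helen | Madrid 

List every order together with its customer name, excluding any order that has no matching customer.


INNER JOIN keeps only orders rows whose customer_id matches an id in customers. Walk through each order:
  - order 1 (Chair): customer_id=4 -> matches Beth
  - order 2 (Charger): customer_id=NULL, no match -> dropped
  - order 3 (Router): customer_id=1 -> matches Carol
  - order 4 (Pen): customer_id=NULL, no match -> dropped
  - order 5 (Speaker): customer_id=3 -> matches Tina
  - order 6 (Headphones): customer_id=5 -> matches Leo
So 2 of 6 rows are dropped.

SQL:
SELECT a.product, b.name AS customer
FROM orders a
INNER JOIN customers b ON a.customer_id = b.id

Result:
product    | customer
-----------+---------
Chair      | Beth    
Router     | Carol   
Speaker    | Tina    
Headphones | Leo     


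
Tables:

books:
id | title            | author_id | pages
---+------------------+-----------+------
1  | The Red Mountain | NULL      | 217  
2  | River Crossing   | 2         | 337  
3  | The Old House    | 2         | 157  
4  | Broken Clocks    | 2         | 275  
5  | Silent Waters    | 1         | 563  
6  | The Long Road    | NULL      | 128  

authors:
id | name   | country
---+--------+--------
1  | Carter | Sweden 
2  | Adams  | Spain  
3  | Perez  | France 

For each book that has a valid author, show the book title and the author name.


INNER JOIN keeps only books rows whose author_id matches an id in authors. Walk through each book:
  - book 1 (The Red Mountain): author_id=NULL, no match -> dropped
  - book 2 (River Crossing): author_id=2 -> matches Adams
  - book 3 (The Old House): author_id=2 -> matches Adams
  - book 4 (Broken Clocks): author_id=2 -> matches Adams
  - book 5 (Silent Waters): author_id=1 -> matches Carter
  - book 6 (The Long Road): author_id=NULL, no match -> dropped
So 2 of 6 rows are dropped.

SQL:
SELECT a.title, b.name AS author
FROM books a
INNER JOIN authors b ON a.author_id = b.id

Result:
title          | author
---------------+-------
River Crossing | Adams 
The Old House  | Adams 
Broken Clocks  | Adams 
Silent Waters  | Carter


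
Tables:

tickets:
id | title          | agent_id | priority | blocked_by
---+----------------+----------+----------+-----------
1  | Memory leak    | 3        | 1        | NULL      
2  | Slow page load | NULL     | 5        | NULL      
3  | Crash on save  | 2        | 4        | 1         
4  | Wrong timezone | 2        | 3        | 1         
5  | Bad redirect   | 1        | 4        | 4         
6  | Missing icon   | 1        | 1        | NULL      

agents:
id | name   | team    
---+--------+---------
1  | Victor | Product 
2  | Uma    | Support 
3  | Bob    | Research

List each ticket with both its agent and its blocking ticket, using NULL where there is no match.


Two LEFT JOINs from the same base table tickets: one to agents via agent_id, one to tickets itself via blocked_by. Both are LEFT so every ticket is preserved.
Match against agents:
  - ticket 1 (Memory leak): agent_id=3 -> matches Bob
  - ticket 2 (Slow page load): agent_id=NULL, no match -> kept with NULL
  - ticket 3 (Crash on save): agent_id=2 -> matches Uma
  - ticket 4 (Wrong timezone): agent_id=2 -> matches Uma
  - ticket 5 (Bad redirect): agent_id=1 -> matches Victor
  - ticket 6 (Missing icon): agent_id=1 -> matches Victor
Match against tickets (self):
  - ticket 1 (Memory leak): blocked_by=NULL -> NULL
  - ticket 2 (Slow page load): blocked_by=NULL -> NULL
  - ticket 3 (Crash on save): blocked_by=1 -> Memory leak
  - ticket 4 (Wrong timezone): blocked_by=1 -> Memory leak
  - ticket 5 (Bad redirect): blocked_by=4 -> Wrong timezone
  - ticket 6 (Missing icon): blocked_by=NULL -> NULL

SQL:
SELECT a.title, b.name AS agent, c.title AS blocked_by
FROM tickets a
LEFT JOIN agents b ON a.agent_id = b.id
LEFT JOIN tickets c ON a.blocked_by = c.id

Result:
title          | agent  | blocked_by    
---------------+--------+---------------
Memory leak    | Bob    | NULL          
Slow page load | NULL   | NULL          
Crash on save  | Uma    | Memory leak   
Wrong timezone | Uma    | Memory leak   
Bad redirect   | Victor | Wrong timezone
Missing icon   | Victor | NULL          


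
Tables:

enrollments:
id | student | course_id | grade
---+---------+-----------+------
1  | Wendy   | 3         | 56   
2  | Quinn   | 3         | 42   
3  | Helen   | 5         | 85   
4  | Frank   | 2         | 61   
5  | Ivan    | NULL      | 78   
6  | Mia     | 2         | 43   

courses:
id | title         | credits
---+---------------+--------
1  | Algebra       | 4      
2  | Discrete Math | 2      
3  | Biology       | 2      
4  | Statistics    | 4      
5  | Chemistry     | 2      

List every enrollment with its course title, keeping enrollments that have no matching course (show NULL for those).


LEFT JOIN keeps every row from enrollments (the left table); where course_id has no match in courses, the course columns become NULL. Walk through each enrollment:
  - enrollment 1 (Wendy): course_id=3 -> matches Biology
  - enrollment 2 (Quinn): course_id=3 -> matches Biology
  - enrollment 3 (Helen): course_id=5 -> matches Chemistry
  - enrollment 4 (Frank): course_id=2 -> matches Discrete Math
  - enrollment 5 (Ivan): course_id=NULL, no match -> kept with NULL
  - enrollment 6 (Mia): course_id=2 -> matches Discrete Math
All 6 rows appear; 1 has NULL course.

SQL:
SELECT a.student, b.title AS course
FROM enrollments a
LEFT JOIN courses b ON a.course_id = b.id

Result:
student | course       
--------+--------------
Wendy   | Biology      
Quinn   | Biology      
Helen   | Chemistry    
Frank   | Discrete Math
Ivan    | NULL         
Mia     | Discrete Math


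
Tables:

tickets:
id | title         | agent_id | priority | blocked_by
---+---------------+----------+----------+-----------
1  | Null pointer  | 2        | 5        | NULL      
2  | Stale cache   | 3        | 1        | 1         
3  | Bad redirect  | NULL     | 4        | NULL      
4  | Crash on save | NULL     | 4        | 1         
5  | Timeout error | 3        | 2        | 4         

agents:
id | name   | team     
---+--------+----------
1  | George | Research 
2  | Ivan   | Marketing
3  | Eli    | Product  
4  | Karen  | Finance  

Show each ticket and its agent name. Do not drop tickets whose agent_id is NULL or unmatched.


LEFT JOIN keeps every row from tickets (the left table); where agent_id has no match in agents, the agent columns become NULL. Walk through each ticket:
  - ticket 1 (Null pointer): agent_id=2 -> matches Ivan
  - ticket 2 (Stale cache): agent_id=3 -> matches Eli
  - ticket 3 (Bad redirect): agent_id=NULL, no match -> kept with NULL
  - ticket 4 (Crash on save): agent_id=NULL, no match -> kept with NULL
  - ticket 5 (Timeout error): agent_id=3 -> matches Eli
All 5 rows appear; 2 have NULL agent.

SQL:
SELECT a.title, b.name AS agent
FROM tickets a
LEFT JOIN agents b ON a.agent_id = b.id

Result:
title         | agent
--------------+------
Null pointer  | Ivan 
Stale cache   | Eli  
Bad redirect  | NULL 
Crash on save | NULL 
Timeout error | Eli  


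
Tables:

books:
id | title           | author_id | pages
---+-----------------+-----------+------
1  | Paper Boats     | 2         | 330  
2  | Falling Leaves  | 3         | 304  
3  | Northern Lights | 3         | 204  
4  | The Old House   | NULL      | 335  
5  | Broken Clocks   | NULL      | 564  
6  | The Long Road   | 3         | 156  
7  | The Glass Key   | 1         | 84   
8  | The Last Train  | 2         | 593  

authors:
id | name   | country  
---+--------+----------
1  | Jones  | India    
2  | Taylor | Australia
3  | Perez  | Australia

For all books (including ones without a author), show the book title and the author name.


LEFT JOIN keeps every row from books (the left table); where author_id has no match in authors, the author columns become NULL. Walk through each book:
  - book 1 (Paper Boats): author_id=2 -> matches Taylor
  - book 2 (Falling Leaves): author_id=3 -> matches Perez
  - book 3 (Northern Lights): author_id=3 -> matches Perez
  - book 4 (The Old House): author_id=NULL, no match -> kept with NULL
  - book 5 (Broken Clocks): author_id=NULL, no match -> kept with NULL
  - book 6 (The Long Road): author_id=3 -> matches Perez
  - book 7 (The Glass Key): author_id=1 -> matches Jones
  - book 8 (The Last Train): author_id=2 -> matches Taylor
All 8 rows appear; 2 have NULL author.

SQL:
SELECT a.title, b.name AS author
FROM books a
LEFT JOIN authors b ON a.author_id = b.id

Result:
title           | author
----------------+-------
Paper Boats     | Taylor
Falling Leaves  | Perez 
Northern Lights | Perez 
The Old House   | NULL  
Broken Clocks   | NULL  
The Long Road   | Perez 
The Glass Key   | Jones 
The Last Train  | Taylor


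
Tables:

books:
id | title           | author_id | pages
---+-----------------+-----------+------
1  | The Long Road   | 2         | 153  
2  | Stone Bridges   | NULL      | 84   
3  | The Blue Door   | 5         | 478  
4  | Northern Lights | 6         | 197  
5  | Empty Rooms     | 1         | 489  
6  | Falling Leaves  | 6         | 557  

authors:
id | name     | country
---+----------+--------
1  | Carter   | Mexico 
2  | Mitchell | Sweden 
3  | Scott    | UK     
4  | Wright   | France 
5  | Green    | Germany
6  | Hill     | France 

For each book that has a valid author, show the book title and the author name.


INNER JOIN keeps only books rows whose author_id matches an id in authors. Walk through each book:
  - book 1 (The Long Road): author_id=2 -> matches Mitchell
  - book 2 (Stone Bridges): author_id=NULL, no match -> dropped
  - book 3 (The Blue Door): author_id=5 -> matches Green
  - book 4 (Northern Lights): author_id=6 -> matches Hill
  - book 5 (Empty Rooms): author_id=1 -> matches Carter
  - book 6 (Falling Leaves): author_id=6 -> matches Hill
So 1 of 6 rows is dropped.

SQL:
SELECT a.title, b.name AS author
FROM books a
INNER JOIN authors b ON a.author_id = b.id

Result:
title           | author  
----------------+---------
The Long Road   | Mitchell
The Blue Door   | Green   
Northern Lights | Hill    
Empty Rooms     | Carter  
Falling Leaves  | Hill    


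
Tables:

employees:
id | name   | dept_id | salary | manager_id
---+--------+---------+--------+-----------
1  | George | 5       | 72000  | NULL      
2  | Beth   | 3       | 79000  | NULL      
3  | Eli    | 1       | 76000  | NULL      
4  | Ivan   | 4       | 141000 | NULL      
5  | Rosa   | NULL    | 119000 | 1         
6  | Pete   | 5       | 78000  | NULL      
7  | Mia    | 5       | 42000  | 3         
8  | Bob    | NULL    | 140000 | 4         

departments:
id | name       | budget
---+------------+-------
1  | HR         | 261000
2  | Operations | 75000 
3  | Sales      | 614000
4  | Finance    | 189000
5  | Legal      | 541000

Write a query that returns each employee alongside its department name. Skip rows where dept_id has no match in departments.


INNER JOIN keeps only employees rows whose dept_id matches an id in departments. Walk through each employee:
  - employee 1 (George): dept_id=5 -> matches Legal
  - employee 2 (Beth): dept_id=3 -> matches Sales
  - employee 3 (Eli): dept_id=1 -> matches HR
  - employee 4 (Ivan): dept_id=4 -> matches Finance
  - employee 5 (Rosa): dept_id=NULL, no match -> dropped
  - employee 6 (Pete): dept_id=5 -> matches Legal
  - employee 7 (Mia): dept_id=5 -> matches Legal
  - employee 8 (Bob): dept_id=NULL, no match -> dropped
So 2 of 8 rows are dropped.

SQL:
SELECT a.name, b.name AS department
FROM employees a
INNER JOIN departments b ON a.dept_id = b.id

Result:
name   | department
-------+-----------
George | Legal     
Beth   | Sales     
Eli    | HR        
Ivan   | Finance   
Pete   | Legal     
Mia    | Legal     


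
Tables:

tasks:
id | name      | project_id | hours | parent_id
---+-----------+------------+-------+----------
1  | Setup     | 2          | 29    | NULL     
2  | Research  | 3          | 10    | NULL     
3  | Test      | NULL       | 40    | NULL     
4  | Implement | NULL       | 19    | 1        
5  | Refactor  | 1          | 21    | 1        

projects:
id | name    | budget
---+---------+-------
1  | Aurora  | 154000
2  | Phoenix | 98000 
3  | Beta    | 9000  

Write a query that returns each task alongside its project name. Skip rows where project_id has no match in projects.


INNER JOIN keeps only tasks rows whose project_id matches an id in projects. Walk through each task:
  - task 1 (Setup): project_id=2 -> matches Phoenix
  - task 2 (Research): project_id=3 -> matches Beta
  - task 3 (Test): project_id=NULL, no match -> dropped
  - task 4 (Implement): project_id=NULL, no match -> dropped
  - task 5 (Refactor): project_id=1 -> matches Aurora
So 2 of 5 rows are dropped.

SQL:
SELECT a.name, b.name AS project
FROM tasks a
INNER JOIN projects b ON a.project_id = b.id

Result:
name     | project
---------+--------
Setup    | Phoenix
Research | Beta   
Refactor | Aurora 


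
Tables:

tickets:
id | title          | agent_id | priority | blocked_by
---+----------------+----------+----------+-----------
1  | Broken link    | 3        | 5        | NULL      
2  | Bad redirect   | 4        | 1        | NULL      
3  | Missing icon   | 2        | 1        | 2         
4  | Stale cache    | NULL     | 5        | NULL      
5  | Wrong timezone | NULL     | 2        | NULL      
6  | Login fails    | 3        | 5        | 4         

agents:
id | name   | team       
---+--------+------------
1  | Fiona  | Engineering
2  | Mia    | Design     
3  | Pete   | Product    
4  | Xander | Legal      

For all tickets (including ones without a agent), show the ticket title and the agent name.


LEFT JOIN keeps every row from tickets (the left table); where agent_id has no match in agents, the agent columns become NULL. Walk through each ticket:
  - ticket 1 (Broken link): agent_id=3 -> matches Pete
  - ticket 2 (Bad redirect): agent_id=4 -> matches Xander
  - ticket 3 (Missing icon): agent_id=2 -> matches Mia
  - ticket 4 (Stale cache): agent_id=NULL, no match -> kept with NULL
  - ticket 5 (Wrong timezone): agent_id=NULL, no match -> kept with NULL
  - ticket 6 (Login fails): agent_id=3 -> matches Pete
All 6 rows appear; 2 have NULL agent.

SQL:
SELECT a.title, b.name AS agent
FROM tickets a
LEFT JOIN agents b ON a.agent_id = b.id

Result:
title          | agent 
---------------+-------
Broken link    | Pete  
Bad redirect   | Xander
Missing icon   | Mia   
Stale cache    | NULL  
Wrong timezone | NULL  
Login fails    | Pete  


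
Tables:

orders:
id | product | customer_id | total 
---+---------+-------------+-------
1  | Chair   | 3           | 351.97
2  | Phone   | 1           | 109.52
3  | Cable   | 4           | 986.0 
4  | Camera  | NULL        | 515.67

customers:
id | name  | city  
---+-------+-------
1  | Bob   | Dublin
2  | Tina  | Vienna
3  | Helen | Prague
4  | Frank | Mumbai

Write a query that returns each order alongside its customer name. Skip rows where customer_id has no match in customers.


INNER JOIN keeps only orders rows whose customer_id matches an id in customers. Walk through each order:
  - order 1 (Chair): customer_id=3 -> matches Helen
  - order 2 (Phone): customer_id=1 -> matches Bob
  - order 3 (Cable): customer_id=4 -> matches Frank
  - order 4 (Camera): customer_id=NULL, no match -> dropped
So 1 of 4 rows is dropped.

SQL:
SELECT a.product, b.name AS customer
FROM orders a
INNER JOIN customers b ON a.customer_id = b.id

Result:
product | customer
--------+---------
Chair   | Helen   
Phone   | Bob     
Cable   | Frank   


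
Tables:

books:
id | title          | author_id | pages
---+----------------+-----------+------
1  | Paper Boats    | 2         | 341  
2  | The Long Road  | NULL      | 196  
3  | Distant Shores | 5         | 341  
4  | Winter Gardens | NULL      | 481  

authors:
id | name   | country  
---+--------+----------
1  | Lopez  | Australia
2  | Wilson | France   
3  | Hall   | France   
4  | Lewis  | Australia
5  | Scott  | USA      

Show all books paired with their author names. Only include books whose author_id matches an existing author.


INNER JOIN keeps only books rows whose author_id matches an id in authors. Walk through each book:
  - book 1 (Paper Boats): author_id=2 -> matches Wilson
  - book 2 (The Long Road): author_id=NULL, no match -> dropped
  - book 3 (Distant Shores): author_id=5 -> matches Scott
  - book 4 (Winter Gardens): author_id=NULL, no match -> dropped
So 2 of 4 rows are dropped.

SQL:
SELECT a.title, b.name AS author
FROM books a
INNER JOIN authors b ON a.author_id = b.id

Result:
title          | author
---------------+-------
Paper Boats    | Wilson
Distant Shores | Scott 


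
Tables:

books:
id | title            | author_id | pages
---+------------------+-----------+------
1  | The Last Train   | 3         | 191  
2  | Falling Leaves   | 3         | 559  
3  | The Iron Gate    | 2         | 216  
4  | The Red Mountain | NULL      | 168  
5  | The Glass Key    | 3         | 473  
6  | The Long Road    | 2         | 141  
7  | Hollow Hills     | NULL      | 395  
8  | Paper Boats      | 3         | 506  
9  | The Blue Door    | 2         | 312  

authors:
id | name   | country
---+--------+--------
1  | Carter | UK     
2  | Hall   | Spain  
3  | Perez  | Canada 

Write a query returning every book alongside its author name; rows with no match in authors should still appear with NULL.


LEFT JOIN keeps every row from books (the left table); where author_id has no match in authors, the author columns become NULL. Walk through each book:
  - book 1 (The Last Train): author_id=3 -> matches Perez
  - book 2 (Falling Leaves): author_id=3 -> matches Perez
  - book 3 (The Iron Gate): author_id=2 -> matches Hall
  - book 4 (The Red Mountain): author_id=NULL, no match -> kept with NULL
  - book 5 (The Glass Key): author_id=3 -> matches Perez
  - book 6 (The Long Road): author_id=2 -> matches Hall
  - book 7 (Hollow Hills): author_id=NULL, no match -> kept with NULL
  - book 8 (Paper Boats): author_id=3 -> matches Perez
  - book 9 (The Blue Door): author_id=2 -> matches Hall
All 9 rows appear; 2 have NULL author.

SQL:
SELECT a.title, b.name AS author
FROM books a
LEFT JOIN authors b ON a.author_id = b.id

Result:
title            | author
-----------------+-------
The Last Train   | Perez 
Falling Leaves   | Perez 
The Iron Gate    | Hall  
The Red Mountain | NULL  
The Glass Key    | Perez 
The Long Road    | Hall  
Hollow Hills     | NULL  
Paper Boats      | Perez 
The Blue Door    | Hall  


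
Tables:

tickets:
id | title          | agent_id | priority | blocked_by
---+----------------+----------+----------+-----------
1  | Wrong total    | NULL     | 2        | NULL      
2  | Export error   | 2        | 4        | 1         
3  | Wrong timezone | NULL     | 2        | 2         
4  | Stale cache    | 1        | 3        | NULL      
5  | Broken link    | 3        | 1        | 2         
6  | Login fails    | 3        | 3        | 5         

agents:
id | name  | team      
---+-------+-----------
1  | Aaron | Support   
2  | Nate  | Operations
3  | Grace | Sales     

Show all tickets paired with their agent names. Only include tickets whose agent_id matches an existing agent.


INNER JOIN keeps only tickets rows whose agent_id matches an id in agents. Walk through each ticket:
  - ticket 1 (Wrong total): agent_id=NULL, no match -> dropped
  - ticket 2 (Export error): agent_id=2 -> matches Nate
  - ticket 3 (Wrong timezone): agent_id=NULL, no match -> dropped
  - ticket 4 (Stale cache): agent_id=1 -> matches Aaron
  - ticket 5 (Broken link): agent_id=3 -> matches Grace
  - ticket 6 (Login fails): agent_id=3 -> matches Grace
So 2 of 6 rows are dropped.

SQL:
SELECT a.title, b.name AS agent
FROM tickets a
INNER JOIN agents b ON a.agent_id = b.id

Result:
title        | agent
-------------+------
Export error | Nate 
Stale cache  | Aaron
Broken link  | Grace
Login fails  | Grace


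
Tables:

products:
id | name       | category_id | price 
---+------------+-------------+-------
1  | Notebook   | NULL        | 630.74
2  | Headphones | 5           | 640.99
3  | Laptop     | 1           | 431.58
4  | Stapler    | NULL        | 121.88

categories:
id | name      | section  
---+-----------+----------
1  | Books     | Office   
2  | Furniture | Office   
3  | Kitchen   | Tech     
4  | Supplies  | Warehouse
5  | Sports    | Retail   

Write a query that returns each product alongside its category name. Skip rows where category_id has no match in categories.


INNER JOIN keeps only products rows whose category_id matches an id in categories. Walk through each product:
  - product 1 (Notebook): category_id=NULL, no match -> dropped
  - product 2 (Headphones): category_id=5 -> matches Sports
  - product 3 (Laptop): category_id=1 -> matches Books
  - product 4 (Stapler): category_id=NULL, no match -> dropped
So 2 of 4 rows are dropped.

SQL:
SELECT a.name, b.name AS category
FROM products a
INNER JOIN categories b ON a.category_id = b.id

Result:
name       | category
-----------+---------
Headphones | Sports  
Laptop     | Books   


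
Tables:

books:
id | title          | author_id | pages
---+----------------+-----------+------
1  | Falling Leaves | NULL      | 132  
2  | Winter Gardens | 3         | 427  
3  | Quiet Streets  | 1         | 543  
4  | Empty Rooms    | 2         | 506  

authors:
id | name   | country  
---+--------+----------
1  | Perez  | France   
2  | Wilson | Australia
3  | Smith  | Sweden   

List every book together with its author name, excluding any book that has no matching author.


INNER JOIN keeps only books rows whose author_id matches an id in authors. Walk through each book:
  - book 1 (Falling Leaves): author_id=NULL, no match -> dropped
  - book 2 (Winter Gardens): author_id=3 -> matches Smith
  - book 3 (Quiet Streets): author_id=1 -> matches Perez
  - book 4 (Empty Rooms): author_id=2 -> matches Wilson
So 1 of 4 rows is dropped.

SQL:
SELECT a.title, b.name AS author
FROM books a
INNER JOIN authors b ON a.author_id = b.id

Result:
title          | author
---------------+-------
Winter Gardens | Smith 
Quiet Streets  | Perez 
Empty Rooms    | Wilson


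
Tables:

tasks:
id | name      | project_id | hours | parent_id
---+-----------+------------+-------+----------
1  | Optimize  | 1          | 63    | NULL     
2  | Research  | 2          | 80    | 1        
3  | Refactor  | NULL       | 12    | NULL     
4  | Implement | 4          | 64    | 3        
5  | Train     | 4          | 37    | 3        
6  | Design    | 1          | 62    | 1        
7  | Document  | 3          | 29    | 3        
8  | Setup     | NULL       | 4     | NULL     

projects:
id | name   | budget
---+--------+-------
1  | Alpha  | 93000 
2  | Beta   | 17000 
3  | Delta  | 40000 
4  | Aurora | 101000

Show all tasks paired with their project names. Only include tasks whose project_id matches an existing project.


INNER JOIN keeps only tasks rows whose project_id matches an id in projects. Walk through each task:
  - task 1 (Optimize): project_id=1 -> matches Alpha
  - task 2 (Research): project_id=2 -> matches Beta
  - task 3 (Refactor): project_id=NULL, no match -> dropped
  - task 4 (Implement): project_id=4 -> matches Aurora
  - task 5 (Train): project_id=4 -> matches Aurora
  - task 6 (Design): project_id=1 -> matches Alpha
  - task 7 (Document): project_id=3 -> matches Delta
  - task 8 (Setup): project_id=NULL, no match -> dropped
So 2 of 8 rows are dropped.

SQL:
SELECT a.name, b.name AS project
FROM tasks a
INNER JOIN projects b ON a.project_id = b.id

Result:
name      | project
----------+--------
Optimize  | Alpha  
Research  | Beta   
Implement | Aurora 
Train     | Aurora 
Design    | Alpha  
Document  | Delta  


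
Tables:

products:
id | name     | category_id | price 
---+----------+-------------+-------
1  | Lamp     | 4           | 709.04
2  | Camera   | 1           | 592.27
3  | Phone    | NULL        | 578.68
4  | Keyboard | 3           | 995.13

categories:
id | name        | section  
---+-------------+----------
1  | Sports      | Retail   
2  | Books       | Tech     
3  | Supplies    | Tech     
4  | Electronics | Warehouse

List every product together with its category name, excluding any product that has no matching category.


INNER JOIN keeps only products rows whose category_id matches an id in categories. Walk through each product:
  - product 1 (Lamp): category_id=4 -> matches Electronics
  - product 2 (Camera): category_id=1 -> matches Sports
  - product 3 (Phone): category_id=NULL, no match -> dropped
  - product 4 (Keyboard): category_id=3 -> matches Supplies
So 1 of 4 rows is dropped.

SQL:
SELECT a.name, b.name AS category
FROM products a
INNER JOIN categories b ON a.category_id = b.id

Result:
name     | category   
---------+------------
Lamp     | Electronics
Camera   | Sports     
Keyboard | Supplies   


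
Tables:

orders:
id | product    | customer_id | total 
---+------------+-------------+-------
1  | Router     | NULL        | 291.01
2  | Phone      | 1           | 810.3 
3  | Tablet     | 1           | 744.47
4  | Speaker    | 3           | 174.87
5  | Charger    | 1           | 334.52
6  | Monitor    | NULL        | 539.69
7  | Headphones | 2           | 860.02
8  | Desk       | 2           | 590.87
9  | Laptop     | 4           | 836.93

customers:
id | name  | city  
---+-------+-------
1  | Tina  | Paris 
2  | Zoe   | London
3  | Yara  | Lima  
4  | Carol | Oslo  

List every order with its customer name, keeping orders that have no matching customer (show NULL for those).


LEFT JOIN keeps every row from orders (the left table); where customer_id has no match in customers, the customer columns become NULL. Walk through each order:
  - order 1 (Router): customer_id=NULL, no match -> kept with NULL
  - order 2 (Phone): customer_id=1 -> matches Tina
  - order 3 (Tablet): customer_id=1 -> matches Tina
  - order 4 (Speaker): customer_id=3 -> matches Yara
  - order 5 (Charger): customer_id=1 -> matches Tina
  - order 6 (Monitor): customer_id=NULL, no match -> kept with NULL
  - order 7 (Headphones): customer_id=2 -> matches Zoe
  - order 8 (Desk): customer_id=2 -> matches Zoe
  - order 9 (Laptop): customer_id=4 -> matches Carol
All 9 rows appear; 2 have NULL customer.

SQL:
SELECT a.product, b.name AS customer
FROM orders a
LEFT JOIN customers b ON a.customer_id = b.id

Result:
product    | customer
-----------+---------
Router     | NULL    
Phone      | Tina    
Tablet     | Tina    
Speaker    | Yara    
Charger    | Tina    
Monitor    | NULL    
Headphones | Zoe     
Desk       | Zoe     
Laptop     | Carol   


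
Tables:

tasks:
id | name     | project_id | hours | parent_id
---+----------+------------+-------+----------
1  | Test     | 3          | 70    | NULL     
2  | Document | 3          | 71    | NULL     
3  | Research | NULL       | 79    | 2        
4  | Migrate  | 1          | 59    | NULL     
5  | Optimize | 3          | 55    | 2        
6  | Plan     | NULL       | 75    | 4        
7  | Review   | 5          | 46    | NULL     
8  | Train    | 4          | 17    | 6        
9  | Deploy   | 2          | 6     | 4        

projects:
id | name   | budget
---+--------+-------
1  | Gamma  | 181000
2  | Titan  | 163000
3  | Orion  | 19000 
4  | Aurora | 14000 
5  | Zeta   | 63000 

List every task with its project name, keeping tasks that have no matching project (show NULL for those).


LEFT JOIN keeps every row from tasks (the left table); where project_id has no match in projects, the project columns become NULL. Walk through each task:
  - task 1 (Test): project_id=3 -> matches Orion
  - task 2 (Document): project_id=3 -> matches Orion
  - task 3 (Research): project_id=NULL, no match -> kept with NULL
  - task 4 (Migrate): project_id=1 -> matches Gamma
  - task 5 (Optimize): project_id=3 -> matches Orion
  - task 6 (Plan): project_id=NULL, no match -> kept with NULL
  - task 7 (Review): project_id=5 -> matches Zeta
  - task 8 (Train): project_id=4 -> matches Aurora
  - task 9 (Deploy): project_id=2 -> matches Titan
All 9 rows appear; 2 have NULL project.

SQL:
SELECT a.name, b.name AS project
FROM tasks a
LEFT JOIN projects b ON a.project_id = b.id

Result:
name     | project
---------+--------
Test     | Orion  
Document | Orion  
Research | NULL   
Migrate  | Gamma  
Optimize | Orion  
Plan     | NULL   
Review   | Zeta   
Train    | Aurora 
Deploy   | Titan  


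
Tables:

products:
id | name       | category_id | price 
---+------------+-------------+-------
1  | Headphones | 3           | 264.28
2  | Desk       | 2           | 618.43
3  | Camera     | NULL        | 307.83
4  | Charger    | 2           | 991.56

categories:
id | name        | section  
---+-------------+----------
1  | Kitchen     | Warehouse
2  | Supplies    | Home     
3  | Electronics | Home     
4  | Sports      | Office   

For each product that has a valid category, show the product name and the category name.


INNER JOIN keeps only products rows whose category_id matches an id in categories. Walk through each product:
  - product 1 (Headphones): category_id=3 -> matches Electronics
  - product 2 (Desk): category_id=2 -> matches Supplies
  - product 3 (Camera): category_id=NULL, no match -> dropped
  - product 4 (Charger): category_id=2 -> matches Supplies
So 1 of 4 rows is dropped.

SQL:
SELECT a.name, b.name AS category
FROM products a
INNER JOIN categories b ON a.category_id = b.id

Result:
name       | category   
-----------+------------
Headphones | Electronics
Desk       | Supplies   
Charger    | Supplies   


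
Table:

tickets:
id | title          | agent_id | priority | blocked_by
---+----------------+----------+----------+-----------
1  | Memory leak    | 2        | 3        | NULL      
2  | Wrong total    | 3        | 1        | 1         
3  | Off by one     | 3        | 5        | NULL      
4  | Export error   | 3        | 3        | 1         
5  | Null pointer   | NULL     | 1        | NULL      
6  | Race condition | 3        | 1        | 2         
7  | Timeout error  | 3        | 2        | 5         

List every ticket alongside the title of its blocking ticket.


This is a self-join: tickets is joined to a second copy of itself, matching each row's blocked_by to another row's id. Use LEFT JOIN so rows with blocked_by=NULL are kept.
  - ticket 1 (Memory leak): blocked_by=NULL -> NULL
  - ticket 2 (Wrong total): blocked_by=1 -> Memory leak
  - ticket 3 (Off by one): blocked_by=NULL -> NULL
  - ticket 4 (Export error): blocked_by=1 -> Memory leak
  - ticket 5 (Null pointer): blocked_by=NULL -> NULL
  - ticket 6 (Race condition): blocked_by=2 -> Wrong total
  - ticket 7 (Timeout error): blocked_by=5 -> Null pointer

SQL:
SELECT a.title AS item, b.title AS blocked_by
FROM tickets a
LEFT JOIN tickets b ON a.blocked_by = b.id

Result:
item           | blocked_by  
---------------+-------------
Memory leak    | NULL        
Wrong total    | Memory leak 
Off by one     | NULL        
Export error   | Memory leak 
Null pointer   | NULL        
Race condition | Wrong total 
Timeout error  | Null pointer
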